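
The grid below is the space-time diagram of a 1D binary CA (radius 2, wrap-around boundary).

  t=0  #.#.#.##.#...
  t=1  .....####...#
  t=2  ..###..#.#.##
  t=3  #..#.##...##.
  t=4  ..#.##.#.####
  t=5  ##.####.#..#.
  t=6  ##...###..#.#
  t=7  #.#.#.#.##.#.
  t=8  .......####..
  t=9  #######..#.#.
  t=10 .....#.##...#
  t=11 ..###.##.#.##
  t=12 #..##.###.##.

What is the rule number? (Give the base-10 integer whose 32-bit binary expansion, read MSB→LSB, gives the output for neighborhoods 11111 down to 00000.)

1732536415

  nb #####: next=.  (t=9,i=2, bit31=0)
  nb ####.: next=#  (t=1,i=7, bit30=1)
  nb ###.#: next=#  (t=5,i=6, bit29=1)
  nb ###..: next=.  (t=1,i=8, bit28=0)
  nb ##.##: next=.  (t=5,i=2, bit27=0)
  nb ##.#.: next=#  (t=0,i=8, bit26=1)
  nb ##..#: next=#  (t=2,i=0, bit25=1)
  nb ##...: next=#  (t=1,i=9, bit24=1)
  nb #.###: next=.  (t=4,i=9, bit23=0)
  nb #.##.: next=#  (t=0,i=6, bit22=1)
  nb #.#.#: next=.  (t=0,i=2, bit21=0)
  nb #.#..: next=.  (t=0,i=9, bit20=0)
  nb #..##: next=.  (t=2,i=1, bit19=0)
  nb #..#.: next=#  (t=2,i=6, bit18=1)
  nb #...#: next=.  (t=0,i=11, bit17=0)
  nb #....: next=.  (t=1,i=1, bit16=0)
  nb .####: next=.  (t=1,i=6, bit15=0)
  nb .###.: next=#  (t=2,i=3, bit14=1)
  nb .##.#: next=#  (t=0,i=7, bit13=1)
  nb .##..: next=.  (t=2,i=12, bit12=0)
  nb .#.##: next=#  (t=0,i=5, bit11=1)
  nb .#.#.: next=.  (t=0,i=1, bit10=0)
  nb .#..#: next=.  (t=3,i=1, bit9=0)
  nb .#...: next=.  (t=0,i=10, bit8=0)
  nb ..###: next=.  (t=1,i=5, bit7=0)
  nb ..##.: next=#  (t=3,i=10, bit6=1)
  nb ..#.#: next=.  (t=0,i=0, bit5=0)
  nb ..#..: next=#  (t=1,i=12, bit4=1)
  nb ...##: next=#  (t=1,i=4, bit3=1)
  nb ...#.: next=#  (t=0,i=12, bit2=1)
  nb ....#: next=#  (t=1,i=3, bit1=1)
  nb .....: next=#  (t=1,i=2, bit0=1)
  bits 01100111010001000110100001011111 = 1732536415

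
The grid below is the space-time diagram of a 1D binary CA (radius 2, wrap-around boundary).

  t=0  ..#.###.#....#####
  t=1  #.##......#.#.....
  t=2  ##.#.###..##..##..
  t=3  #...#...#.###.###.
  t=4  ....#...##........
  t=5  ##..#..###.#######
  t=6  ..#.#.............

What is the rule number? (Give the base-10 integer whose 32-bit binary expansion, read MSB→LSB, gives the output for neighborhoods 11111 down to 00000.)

  [31] ##### => .  t=0,i=15
  [30] ####. => .  t=0,i=16
  [29] ###.# => .  t=0,i=6
  [28] ###.. => .  t=0,i=17
  [27] ##.## => .  t=3,i=13
  [26] ##.#. => .  t=0,i=7
  [25] ##..# => #  t=0,i=0
  [24] ##... => .  t=1,i=4
  [23] #.### => .  t=0,i=4
  [22] #.##. => .  t=1,i=2
  [21] #.#.# => .  t=2,i=3
  [20] #.#.. => .  t=0,i=8
  [19] #..## => .  t=2,i=9
  [18] #..#. => .  t=0,i=1
  [17] #...# => .  t=3,i=2
  [16] #.... => #  t=0,i=10
  [15] .#### => .  t=0,i=14
  [14] .###. => .  t=0,i=5
  [13] .##.# => .  t=2,i=1
  [12] .##.. => #  t=1,i=3
  [11] .#.## => #  t=0,i=3
  [10] .#.#. => #  t=1,i=11
  [9] .#..# => .  t=5,i=5
  [8] .#... => .  t=0,i=9
  [7] ..### => .  t=0,i=13
  [6] ..##. => #  t=2,i=0
  [5] ..#.# => #  t=0,i=2
  [4] ..#.. => #  t=3,i=4
  [3] ...## => #  t=0,i=12
  [2] ...#. => .  t=1,i=9
  [1] ....# => .  t=0,i=11
  [0] ..... => #  t=1,i=6
  bits 00000010000000010001110001111001 = 33627257

33627257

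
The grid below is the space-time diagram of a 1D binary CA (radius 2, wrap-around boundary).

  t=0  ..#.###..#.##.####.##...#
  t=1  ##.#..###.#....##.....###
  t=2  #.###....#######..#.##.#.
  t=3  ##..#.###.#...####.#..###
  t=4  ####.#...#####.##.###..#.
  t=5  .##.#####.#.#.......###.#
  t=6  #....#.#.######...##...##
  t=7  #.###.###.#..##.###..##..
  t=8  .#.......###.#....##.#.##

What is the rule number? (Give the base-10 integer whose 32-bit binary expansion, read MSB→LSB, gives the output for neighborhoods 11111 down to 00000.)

  nb #####: next=.  (t=1,i=24, bit31=0)
  nb ####.: next=#  (t=0,i=16, bit30=1)
  nb ###.#: next=.  (t=0,i=17, bit29=0)
  nb ###..: next=#  (t=0,i=6, bit28=1)
  nb ##.##: next=.  (t=0,i=13, bit27=0)
  nb ##.#.: next=#  (t=1,i=2, bit26=1)
  nb ##..#: next=#  (t=0,i=7, bit25=1)
  nb ##...: next=.  (t=0,i=21, bit24=0)
  nb #.###: next=.  (t=0,i=4, bit23=0)
  nb #.##.: next=.  (t=0,i=11, bit22=0)
  nb #.#.#: next=#  (t=2,i=0, bit21=1)
  nb #.#..: next=#  (t=1,i=3, bit20=1)
  nb #..##: next=.  (t=1,i=5, bit19=0)
  nb #..#.: next=#  (t=0,i=1, bit18=1)
  nb #...#: next=#  (t=0,i=22, bit17=1)
  nb #....: next=#  (t=1,i=12, bit16=1)
  nb .####: next=#  (t=0,i=15, bit15=1)
  nb .###.: next=.  (t=0,i=5, bit14=0)
  nb .##.#: next=.  (t=0,i=12, bit13=0)
  nb .##..: next=.  (t=0,i=20, bit12=0)
  nb .#.##: next=#  (t=0,i=3, bit11=1)
  nb .#.#.: next=#  (t=2,i=24, bit10=1)
  nb .#..#: next=#  (t=0,i=0, bit9=1)
  nb .#...: next=#  (t=1,i=11, bit8=1)
  nb ..###: next=.  (t=1,i=6, bit7=0)
  nb ..##.: next=#  (t=1,i=15, bit6=1)
  nb ..#.#: next=.  (t=0,i=2, bit5=0)
  nb ..#..: next=#  (t=0,i=24, bit4=1)
  nb ...##: next=#  (t=1,i=14, bit3=1)
  nb ...#.: next=#  (t=0,i=23, bit2=1)
  nb ....#: next=#  (t=1,i=13, bit1=1)
  nb .....: next=.  (t=1,i=19, bit0=0)
  bits 01010110001101111000111101011110 = 1446481758

1446481758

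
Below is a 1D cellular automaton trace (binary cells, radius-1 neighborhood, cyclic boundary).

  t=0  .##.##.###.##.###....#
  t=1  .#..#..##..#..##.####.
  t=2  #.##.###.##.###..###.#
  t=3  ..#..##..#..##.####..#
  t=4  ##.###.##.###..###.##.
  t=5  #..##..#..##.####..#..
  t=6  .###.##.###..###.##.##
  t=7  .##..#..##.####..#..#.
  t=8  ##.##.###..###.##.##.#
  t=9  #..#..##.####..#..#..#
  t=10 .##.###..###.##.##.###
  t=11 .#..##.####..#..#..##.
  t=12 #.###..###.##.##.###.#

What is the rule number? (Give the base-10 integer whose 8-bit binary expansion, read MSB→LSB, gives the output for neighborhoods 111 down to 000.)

  ###|#  b7=1 t=0,i=8
  ##.|.  b6=0 t=0,i=2
  #.#|.  b5=0 t=0,i=0
  #..|#  b4=1 t=0,i=17
  .##|#  b3=1 t=0,i=1
  .#.|.  b2=0 t=0,i=21
  ..#|#  b1=1 t=0,i=20
  ...|#  b0=1 t=0,i=18
  bits 10011011 = 155

155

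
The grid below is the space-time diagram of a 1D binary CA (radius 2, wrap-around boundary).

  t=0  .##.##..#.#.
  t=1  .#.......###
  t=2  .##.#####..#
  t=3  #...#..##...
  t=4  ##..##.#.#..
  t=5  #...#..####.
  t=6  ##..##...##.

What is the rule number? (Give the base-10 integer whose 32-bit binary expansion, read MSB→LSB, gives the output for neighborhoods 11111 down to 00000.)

  #####|.  b31=0 t=2,i=6
  ####.|#  b30=1 t=2,i=7
  ###.#|#  b29=1 t=1,i=11
  ###..|#  b28=1 t=2,i=8
  ##.##|.  b27=0 t=0,i=3
  ##.#.|.  b26=0 t=1,i=0
  ##..#|.  b25=0 t=0,i=6
  ##...|#  b24=1 t=3,i=9
  #.###|#  b23=1 t=2,i=4
  #.##.|.  b22=0 t=0,i=4
  #.#.#|#  b21=1 t=4,i=7
  #.#..|#  b20=1 t=0,i=10
  #..##|.  b19=0 t=0,i=0
  #..#.|.  b18=0 t=0,i=7
  #...#|.  b17=0 t=3,i=2
  #....|.  b16=0 t=1,i=3
  .####|.  b15=0 t=2,i=5
  .###.|.  b14=0 t=1,i=10
  .##.#|.  b13=0 t=0,i=2
  .##..|.  b12=0 t=0,i=5
  .#.##|#  b11=1 t=2,i=0
  .#.#.|#  b10=1 t=0,i=9
  .#..#|#  b9=1 t=0,i=11
  .#...|#  b8=1 t=1,i=2
  ..###|.  b7=0 t=1,i=9
  ..##.|#  b6=1 t=0,i=1
  ..#.#|.  b5=0 t=0,i=8
  ..#..|#  b4=1 t=3,i=0
  ...##|#  b3=1 t=1,i=8
  ...#.|.  b2=0 t=3,i=3
  ....#|#  b1=1 t=1,i=7
  .....|#  b0=1 t=1,i=4
  bits 01110001101100000000111101011011 = 1907363675

1907363675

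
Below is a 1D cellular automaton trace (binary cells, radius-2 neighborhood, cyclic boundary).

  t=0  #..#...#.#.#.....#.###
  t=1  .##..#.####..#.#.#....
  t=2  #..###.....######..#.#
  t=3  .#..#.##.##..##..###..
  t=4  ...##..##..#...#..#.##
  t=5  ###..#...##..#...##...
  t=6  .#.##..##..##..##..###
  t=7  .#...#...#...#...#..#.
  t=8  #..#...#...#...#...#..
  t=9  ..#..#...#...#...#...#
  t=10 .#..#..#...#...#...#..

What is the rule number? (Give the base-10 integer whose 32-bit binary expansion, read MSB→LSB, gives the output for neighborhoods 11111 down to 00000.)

  #####|#  b31=1 t=2,i=13
  ####.|.  b30=0 t=0,i=21
  ###.#|.  b29=0 t=6,i=21
  ###..|.  b28=0 t=0,i=0
  ##.##|#  b27=1 t=3,i=8
  ##.#.|.  b26=0 t=6,i=0
  ##..#|#  b25=1 t=0,i=1
  ##...|#  b24=1 t=2,i=6
  #.###|.  b23=0 t=0,i=19
  #.##.|.  b22=0 t=2,i=21
  #.#.#|#  b21=1 t=0,i=9
  #.#..|.  b20=0 t=0,i=11
  #..##|.  b19=0 t=2,i=2
  #..#.|#  b18=1 t=0,i=2
  #...#|#  b17=1 t=0,i=5
  #....|#  b16=1 t=0,i=13
  .####|.  b15=0 t=0,i=20
  .###.|#  b14=1 t=2,i=4
  .##.#|#  b13=1 t=3,i=7
  .##..|.  b12=0 t=1,i=2
  .#.##|.  b11=0 t=0,i=18
  .#.#.|#  b10=1 t=0,i=8
  .#..#|.  b9=0 t=3,i=2
  .#...|.  b8=0 t=0,i=4
  ..###|.  b7=0 t=2,i=3
  ..##.|.  b6=0 t=1,i=1
  ..#.#|#  b5=1 t=0,i=7
  ..#..|.  b4=0 t=0,i=3
  ...##|#  b3=1 t=1,i=0
  ...#.|.  b2=0 t=0,i=6
  ....#|#  b1=1 t=0,i=15
  .....|.  b0=0 t=0,i=14
  bits 10001011001001110110010000101010 = 2334614570

2334614570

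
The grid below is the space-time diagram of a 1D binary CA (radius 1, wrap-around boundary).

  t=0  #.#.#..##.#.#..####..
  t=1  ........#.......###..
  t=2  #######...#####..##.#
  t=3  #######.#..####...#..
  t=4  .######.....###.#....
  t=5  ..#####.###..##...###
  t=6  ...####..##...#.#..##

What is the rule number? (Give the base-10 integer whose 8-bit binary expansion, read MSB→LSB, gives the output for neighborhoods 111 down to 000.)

193

  ###|#  b7=1 t=0,i=16
  ##.|#  b6=1 t=0,i=8
  #.#|.  b5=0 t=0,i=1
  #..|.  b4=0 t=0,i=5
  .##|.  b3=0 t=0,i=7
  .#.|.  b2=0 t=0,i=0
  ..#|.  b1=0 t=0,i=6
  ...|#  b0=1 t=1,i=0
  bits 11000001 = 193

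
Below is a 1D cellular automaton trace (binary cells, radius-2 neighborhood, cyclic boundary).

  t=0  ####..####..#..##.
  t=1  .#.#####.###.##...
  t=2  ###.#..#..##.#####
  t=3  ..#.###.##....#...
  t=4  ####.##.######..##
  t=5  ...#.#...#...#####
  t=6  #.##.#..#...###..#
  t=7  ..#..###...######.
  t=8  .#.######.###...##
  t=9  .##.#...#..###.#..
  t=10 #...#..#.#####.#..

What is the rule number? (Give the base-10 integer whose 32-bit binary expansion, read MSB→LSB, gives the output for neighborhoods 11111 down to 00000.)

863885999

  #####|.  b31=0 t=1,i=5
  ####.|.  b30=0 t=0,i=2
  ###.#|#  b29=1 t=1,i=7
  ###..|#  b28=1 t=0,i=3
  ##.##|.  b27=0 t=0,i=17
  ##.#.|.  b26=0 t=2,i=3
  ##..#|#  b25=1 t=0,i=4
  ##...|#  b24=1 t=1,i=15
  #.###|.  b23=0 t=0,i=0
  #.##.|#  b22=1 t=1,i=13
  #.#.#|#  b21=1 t=8,i=1
  #.#..|#  b20=1 t=2,i=4
  #..##|#  b19=1 t=0,i=5
  #..#.|#  b18=1 t=0,i=11
  #...#|.  b17=0 t=5,i=1
  #....|#  b16=1 t=1,i=16
  .####|#  b15=1 t=0,i=1
  .###.|#  b14=1 t=1,i=10
  .##.#|.  b13=0 t=0,i=16
  .##..|#  b12=1 t=1,i=14
  .#.##|#  b11=1 t=1,i=2
  .#.#.|.  b10=0 t=5,i=4
  .#..#|#  b9=1 t=0,i=13
  .#...|.  b8=0 t=3,i=15
  ..###|#  b7=1 t=0,i=6
  ..##.|.  b6=0 t=0,i=15
  ..#.#|#  b5=1 t=1,i=1
  ..#..|.  b4=0 t=0,i=12
  ...##|#  b3=1 t=5,i=12
  ...#.|#  b2=1 t=1,i=0
  ....#|#  b1=1 t=1,i=17
  .....|#  b0=1 t=3,i=17
  bits 00110011011111011101101010101111 = 863885999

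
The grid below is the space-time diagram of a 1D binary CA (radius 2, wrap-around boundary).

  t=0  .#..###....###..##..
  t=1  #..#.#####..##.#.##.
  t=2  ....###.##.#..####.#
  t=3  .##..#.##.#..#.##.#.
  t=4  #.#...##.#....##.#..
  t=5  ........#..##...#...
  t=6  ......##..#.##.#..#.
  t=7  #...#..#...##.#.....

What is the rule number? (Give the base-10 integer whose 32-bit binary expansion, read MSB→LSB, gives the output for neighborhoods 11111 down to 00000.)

  ##### -> .   bit 31 = 0  t=1,i=7
  ####. -> #   bit 30 = 1  t=1,i=8
  ###.# -> .   bit 29 = 0  t=2,i=6
  ###.. -> #   bit 28 = 1  t=0,i=6
  ##.## -> #   bit 27 = 1  t=2,i=7
  ##.#. -> #   bit 26 = 1  t=1,i=14
  ##..# -> .   bit 25 = 0  t=0,i=14
  ##... -> #   bit 24 = 1  t=0,i=7
  #.### -> #   bit 23 = 1  t=1,i=5
  #.##. -> #   bit 22 = 1  t=1,i=17
  #.#.# -> #   bit 21 = 1  t=1,i=15
  #.#.. -> .   bit 20 = 0  t=1,i=0
  #..## -> #   bit 19 = 1  t=0,i=3
  #..#. -> .   bit 18 = 0  t=1,i=2
  #...# -> .   bit 17 = 0  t=0,i=19
  #.... -> #   bit 16 = 1  t=0,i=8
  .#### -> #   bit 15 = 1  t=1,i=6
  .###. -> #   bit 14 = 1  t=0,i=5
  .##.# -> .   bit 13 = 0  t=1,i=13
  .##.. -> #   bit 12 = 1  t=0,i=17
  .#.## -> #   bit 11 = 1  t=1,i=4
  .#.#. -> .   bit 10 = 0  t=4,i=1
  .#..# -> .   bit 9 = 0  t=0,i=2
  .#... -> .   bit 8 = 0  t=2,i=0
  ..### -> .   bit 7 = 0  t=0,i=4
  ..##. -> .   bit 6 = 0  t=0,i=16
  ..#.# -> .   bit 5 = 0  t=1,i=3
  ..#.. -> .   bit 4 = 0  t=0,i=1
  ...## -> .   bit 3 = 0  t=0,i=10
  ...#. -> #   bit 2 = 1  t=0,i=0
  ....# -> #   bit 1 = 1  t=0,i=9
  ..... -> .   bit 0 = 0  t=5,i=0
  bits 01011101111010011101100000000110 = 1575606278

1575606278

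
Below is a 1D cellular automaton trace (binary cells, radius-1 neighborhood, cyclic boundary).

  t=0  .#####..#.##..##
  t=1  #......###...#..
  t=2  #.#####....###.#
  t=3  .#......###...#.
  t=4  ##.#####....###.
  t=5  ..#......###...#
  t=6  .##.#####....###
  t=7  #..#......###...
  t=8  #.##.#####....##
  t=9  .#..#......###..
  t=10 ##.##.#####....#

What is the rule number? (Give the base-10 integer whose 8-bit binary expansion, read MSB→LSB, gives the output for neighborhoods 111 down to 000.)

39

  nb ###: next=.  (t=0,i=2, bit7=0)
  nb ##.: next=.  (t=0,i=5, bit6=0)
  nb #.#: next=#  (t=0,i=0, bit5=1)
  nb #..: next=.  (t=0,i=6, bit4=0)
  nb .##: next=.  (t=0,i=1, bit3=0)
  nb .#.: next=#  (t=0,i=8, bit2=1)
  nb ..#: next=#  (t=0,i=7, bit1=1)
  nb ...: next=#  (t=1,i=2, bit0=1)
  bits 00100111 = 39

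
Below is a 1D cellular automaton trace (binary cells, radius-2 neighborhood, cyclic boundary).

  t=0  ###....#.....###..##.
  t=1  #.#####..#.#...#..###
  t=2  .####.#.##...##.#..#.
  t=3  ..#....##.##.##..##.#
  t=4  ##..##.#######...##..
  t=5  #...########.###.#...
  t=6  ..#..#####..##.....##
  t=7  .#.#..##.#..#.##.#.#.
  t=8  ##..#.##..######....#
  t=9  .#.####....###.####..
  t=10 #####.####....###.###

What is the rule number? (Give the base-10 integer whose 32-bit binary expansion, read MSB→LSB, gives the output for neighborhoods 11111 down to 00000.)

  [31] ##### => #  t=1,i=4
  [30] ####. => .  t=1,i=5
  [29] ###.# => .  t=1,i=0
  [28] ###.. => #  t=0,i=2
  [27] ##.## => #  t=0,i=20
  [26] ##.#. => .  t=2,i=5
  [25] ##..# => .  t=0,i=16
  [24] ##... => #  t=0,i=3
  [23] #.### => #  t=0,i=0
  [22] #.##. => #  t=2,i=8
  [21] #.#.# => .  t=2,i=6
  [20] #.#.. => .  t=1,i=11
  [19] #..## => .  t=0,i=17
  [18] #..#. => #  t=1,i=8
  [17] #...# => #  t=1,i=13
  [16] #.... => #  t=0,i=4
  [15] .#### => #  t=1,i=3
  [14] .###. => .  t=0,i=1
  [13] .##.# => #  t=0,i=19
  [12] .##.. => .  t=2,i=9
  [11] .#.## => #  t=2,i=7
  [10] .#.#. => .  t=1,i=10
  [9] .#..# => #  t=1,i=16
  [8] .#... => .  t=0,i=8
  [7] ..### => .  t=0,i=13
  [6] ..##. => #  t=0,i=18
  [5] ..#.# => #  t=1,i=9
  [4] ..#.. => .  t=0,i=7
  [3] ...## => .  t=0,i=12
  [2] ...#. => #  t=0,i=6
  [1] ....# => #  t=0,i=5
  [0] ..... => .  t=0,i=10
  bits 10011001110001111010101001100110 = 2579999334

2579999334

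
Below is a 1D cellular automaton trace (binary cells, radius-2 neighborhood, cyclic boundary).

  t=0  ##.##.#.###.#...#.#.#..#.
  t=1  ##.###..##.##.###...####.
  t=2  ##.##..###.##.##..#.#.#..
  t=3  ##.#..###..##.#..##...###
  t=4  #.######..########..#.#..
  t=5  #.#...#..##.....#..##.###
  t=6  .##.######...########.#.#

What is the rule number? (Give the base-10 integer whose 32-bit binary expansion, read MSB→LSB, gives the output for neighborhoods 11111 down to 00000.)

  nb #####: next=.  (t=3,i=24, bit31=0)
  nb ####.: next=#  (t=1,i=22, bit30=1)
  nb ###.#: next=.  (t=0,i=10, bit29=0)
  nb ###..: next=.  (t=1,i=5, bit28=0)
  nb ##.##: next=.  (t=0,i=2, bit27=0)
  nb ##.#.: next=#  (t=0,i=5, bit26=1)
  nb ##..#: next=.  (t=1,i=6, bit25=0)
  nb ##...: next=.  (t=1,i=17, bit24=0)
  nb #.###: next=#  (t=0,i=8, bit23=1)
  nb #.##.: next=#  (t=0,i=0, bit22=1)
  nb #.#.#: next=.  (t=0,i=6, bit21=0)
  nb #.#..: next=#  (t=0,i=12, bit20=1)
  nb #..##: next=#  (t=1,i=7, bit19=1)
  nb #..#.: next=#  (t=0,i=22, bit18=1)
  nb #...#: next=#  (t=0,i=14, bit17=1)
  nb #....: next=.  (t=5,i=12, bit16=0)
  nb .####: next=.  (t=1,i=21, bit15=0)
  nb .###.: next=#  (t=0,i=9, bit14=1)
  nb .##.#: next=#  (t=0,i=1, bit13=1)
  nb .##..: next=.  (t=2,i=4, bit12=0)
  nb .#.##: next=.  (t=0,i=7, bit11=0)
  nb .#.#.: next=.  (t=0,i=17, bit10=0)
  nb .#..#: next=#  (t=0,i=21, bit9=1)
  nb .#...: next=.  (t=0,i=13, bit8=0)
  nb ..###: next=#  (t=1,i=20, bit7=1)
  nb ..##.: next=#  (t=1,i=8, bit6=1)
  nb ..#.#: next=#  (t=0,i=16, bit5=1)
  nb ..#..: next=#  (t=5,i=6, bit4=1)
  nb ...##: next=.  (t=1,i=19, bit3=0)
  nb ...#.: next=#  (t=0,i=15, bit2=1)
  nb ....#: next=#  (t=5,i=14, bit1=1)
  nb .....: next=#  (t=5,i=13, bit0=1)
  bits 01000100110111100110001011110111 = 1155425015

1155425015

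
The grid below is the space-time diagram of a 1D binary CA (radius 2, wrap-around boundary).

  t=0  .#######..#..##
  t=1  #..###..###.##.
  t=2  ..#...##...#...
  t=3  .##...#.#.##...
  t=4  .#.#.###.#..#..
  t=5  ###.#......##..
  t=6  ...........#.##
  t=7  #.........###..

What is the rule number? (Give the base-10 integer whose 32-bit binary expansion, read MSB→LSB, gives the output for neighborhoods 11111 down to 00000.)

  [31] ##### => #  t=0,i=3
  [30] ####. => .  t=0,i=6
  [29] ###.# => .  t=1,i=10
  [28] ###.. => .  t=0,i=7
  [27] ##.## => #  t=0,i=0
  [26] ##.#. => .  t=1,i=14
  [25] ##..# => #  t=0,i=8
  [24] ##... => #  t=2,i=8
  [23] #.### => .  t=0,i=1
  [22] #.##. => .  t=1,i=12
  [21] #.#.# => .  t=3,i=8
  [20] #.#.. => .  t=1,i=0
  [19] #..## => #  t=0,i=12
  [18] #..#. => #  t=0,i=9
  [17] #...# => .  t=2,i=4
  [16] #.... => .  t=2,i=13
  [15] .#### => .  t=0,i=2
  [14] .###. => .  t=1,i=4
  [13] .##.# => .  t=0,i=14
  [12] .##.. => .  t=2,i=7
  [11] .#.## => #  t=3,i=9
  [10] .#.#. => #  t=3,i=7
  [9] .#..# => .  t=0,i=11
  [8] .#... => .  t=2,i=3
  [7] ..### => .  t=1,i=3
  [6] ..##. => #  t=0,i=13
  [5] ..#.# => #  t=3,i=6
  [4] ..#.. => #  t=0,i=10
  [3] ...## => .  t=2,i=5
  [2] ...#. => #  t=2,i=1
  [1] ....# => .  t=2,i=0
  [0] ..... => .  t=2,i=14
  bits 10001011000011000000110001110100 = 2332822644

2332822644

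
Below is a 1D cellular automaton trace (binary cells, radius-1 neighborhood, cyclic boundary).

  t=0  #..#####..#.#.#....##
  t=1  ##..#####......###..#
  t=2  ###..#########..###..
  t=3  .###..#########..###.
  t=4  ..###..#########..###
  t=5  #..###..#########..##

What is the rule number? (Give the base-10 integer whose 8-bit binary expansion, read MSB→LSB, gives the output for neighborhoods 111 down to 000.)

  nb ###: next=#  (t=0,i=4, bit7=1)
  nb ##.: next=#  (t=0,i=0, bit6=1)
  nb #.#: next=.  (t=0,i=11, bit5=0)
  nb #..: next=#  (t=0,i=1, bit4=1)
  nb .##: next=.  (t=0,i=3, bit3=0)
  nb .#.: next=.  (t=0,i=10, bit2=0)
  nb ..#: next=.  (t=0,i=2, bit1=0)
  nb ...: next=#  (t=0,i=16, bit0=1)
  bits 11010001 = 209

209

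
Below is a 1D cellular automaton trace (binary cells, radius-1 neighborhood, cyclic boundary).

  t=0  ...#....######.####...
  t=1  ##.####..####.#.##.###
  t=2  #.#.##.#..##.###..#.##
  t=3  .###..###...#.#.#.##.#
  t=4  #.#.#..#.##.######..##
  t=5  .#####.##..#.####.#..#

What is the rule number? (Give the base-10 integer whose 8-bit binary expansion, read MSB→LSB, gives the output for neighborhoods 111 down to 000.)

  [7] ### => #  t=0,i=9
  [6] ##. => .  t=0,i=13
  [5] #.# => #  t=0,i=14
  [4] #.. => #  t=0,i=4
  [3] .## => .  t=0,i=8
  [2] .#. => #  t=0,i=3
  [1] ..# => .  t=0,i=2
  [0] ... => #  t=0,i=0
  bits 10110101 = 181

181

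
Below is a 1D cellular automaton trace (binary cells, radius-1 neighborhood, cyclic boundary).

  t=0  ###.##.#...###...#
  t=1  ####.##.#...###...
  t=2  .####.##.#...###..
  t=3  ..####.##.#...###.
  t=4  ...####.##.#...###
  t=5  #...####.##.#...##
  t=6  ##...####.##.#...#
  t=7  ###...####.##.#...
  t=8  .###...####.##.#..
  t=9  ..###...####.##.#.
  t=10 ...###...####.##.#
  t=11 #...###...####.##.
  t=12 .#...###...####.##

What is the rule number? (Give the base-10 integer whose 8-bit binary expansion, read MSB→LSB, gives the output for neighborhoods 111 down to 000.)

240

  [7] ### => #  t=0,i=0
  [6] ##. => #  t=0,i=2
  [5] #.# => #  t=0,i=3
  [4] #.. => #  t=0,i=8
  [3] .## => .  t=0,i=4
  [2] .#. => .  t=0,i=7
  [1] ..# => .  t=0,i=10
  [0] ... => .  t=0,i=9
  bits 11110000 = 240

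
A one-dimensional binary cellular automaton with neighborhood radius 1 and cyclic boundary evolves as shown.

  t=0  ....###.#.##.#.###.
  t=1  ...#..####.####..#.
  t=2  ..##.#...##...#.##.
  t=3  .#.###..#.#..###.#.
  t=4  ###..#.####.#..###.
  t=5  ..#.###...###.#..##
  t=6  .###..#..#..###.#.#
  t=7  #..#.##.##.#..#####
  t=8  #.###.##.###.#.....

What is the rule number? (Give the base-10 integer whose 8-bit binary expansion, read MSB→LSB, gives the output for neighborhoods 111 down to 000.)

102

  nb ###: next=.  (t=0,i=5, bit7=0)
  nb ##.: next=#  (t=0,i=6, bit6=1)
  nb #.#: next=#  (t=0,i=7, bit5=1)
  nb #..: next=.  (t=0,i=18, bit4=0)
  nb .##: next=.  (t=0,i=4, bit3=0)
  nb .#.: next=#  (t=0,i=8, bit2=1)
  nb ..#: next=#  (t=0,i=3, bit1=1)
  nb ...: next=.  (t=0,i=0, bit0=0)
  bits 01100110 = 102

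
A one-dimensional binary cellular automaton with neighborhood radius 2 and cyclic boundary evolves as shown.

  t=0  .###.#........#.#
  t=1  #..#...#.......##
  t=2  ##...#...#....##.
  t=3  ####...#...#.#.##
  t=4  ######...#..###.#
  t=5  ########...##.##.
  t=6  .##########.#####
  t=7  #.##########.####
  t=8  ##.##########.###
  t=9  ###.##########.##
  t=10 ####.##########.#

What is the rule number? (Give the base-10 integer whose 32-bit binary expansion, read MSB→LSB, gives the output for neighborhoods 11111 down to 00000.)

4218141832

  ##### -> #   bit 31 = 1  t=3,i=0
  ####. -> #   bit 30 = 1  t=3,i=2
  ###.# -> #   bit 29 = 1  t=0,i=3
  ###.. -> #   bit 28 = 1  t=1,i=0
  ##.## -> #   bit 27 = 1  t=2,i=16
  ##.#. -> .   bit 26 = 0  t=0,i=4
  ##..# -> #   bit 25 = 1  t=1,i=1
  ##... -> #   bit 24 = 1  t=2,i=2
  #.### -> .   bit 23 = 0  t=0,i=1
  #.##. -> #   bit 22 = 1  t=2,i=0
  #.#.# -> #   bit 21 = 1  t=0,i=16
  #.#.. -> .   bit 20 = 0  t=0,i=5
  #..## -> #   bit 19 = 1  t=4,i=11
  #..#. -> .   bit 18 = 0  t=1,i=2
  #...# -> #   bit 17 = 1  t=1,i=5
  #.... -> #   bit 16 = 1  t=0,i=7
  .#### -> #   bit 15 = 1  t=3,i=16
  .###. -> .   bit 14 = 0  t=0,i=2
  .##.# -> #   bit 13 = 1  t=2,i=15
  .##.. -> #   bit 12 = 1  t=2,i=1
  .#.## -> #   bit 11 = 1  t=0,i=0
  .#.#. -> #   bit 10 = 1  t=0,i=15
  .#..# -> .   bit 9 = 0  t=4,i=10
  .#... -> .   bit 8 = 0  t=0,i=6
  ..### -> #   bit 7 = 1  t=1,i=15
  ..##. -> .   bit 6 = 0  t=2,i=14
  ..#.# -> .   bit 5 = 0  t=0,i=14
  ..#.. -> .   bit 4 = 0  t=1,i=3
  ...## -> #   bit 3 = 1  t=1,i=14
  ...#. -> .   bit 2 = 0  t=0,i=13
  ....# -> .   bit 1 = 0  t=0,i=12
  ..... -> .   bit 0 = 0  t=0,i=8
  bits 11111011011010111011110010001000 = 4218141832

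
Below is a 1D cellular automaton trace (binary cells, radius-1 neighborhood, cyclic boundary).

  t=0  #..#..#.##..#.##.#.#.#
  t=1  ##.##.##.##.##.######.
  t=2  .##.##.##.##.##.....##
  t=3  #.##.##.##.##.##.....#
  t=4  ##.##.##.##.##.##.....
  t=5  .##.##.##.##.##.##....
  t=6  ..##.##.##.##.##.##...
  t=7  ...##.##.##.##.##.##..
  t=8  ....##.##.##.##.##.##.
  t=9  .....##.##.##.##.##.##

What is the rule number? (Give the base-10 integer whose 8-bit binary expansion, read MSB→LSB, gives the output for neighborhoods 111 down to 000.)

116

  nb ###: next=.  (t=1,i=16, bit7=0)
  nb ##.: next=#  (t=0,i=0, bit6=1)
  nb #.#: next=#  (t=0,i=7, bit5=1)
  nb #..: next=#  (t=0,i=1, bit4=1)
  nb .##: next=.  (t=0,i=8, bit3=0)
  nb .#.: next=#  (t=0,i=3, bit2=1)
  nb ..#: next=.  (t=0,i=2, bit1=0)
  nb ...: next=.  (t=2,i=16, bit0=0)
  bits 01110100 = 116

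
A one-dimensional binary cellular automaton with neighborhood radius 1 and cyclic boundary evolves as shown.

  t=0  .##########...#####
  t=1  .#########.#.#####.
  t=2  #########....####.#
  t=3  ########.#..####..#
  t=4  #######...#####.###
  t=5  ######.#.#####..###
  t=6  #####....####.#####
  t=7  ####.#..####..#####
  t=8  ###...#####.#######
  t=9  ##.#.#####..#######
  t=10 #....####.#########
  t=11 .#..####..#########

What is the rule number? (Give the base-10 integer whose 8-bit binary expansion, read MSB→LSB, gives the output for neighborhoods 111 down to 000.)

154

  nb ###: next=#  (t=0,i=2, bit7=1)
  nb ##.: next=.  (t=0,i=10, bit6=0)
  nb #.#: next=.  (t=0,i=0, bit5=0)
  nb #..: next=#  (t=0,i=11, bit4=1)
  nb .##: next=#  (t=0,i=1, bit3=1)
  nb .#.: next=.  (t=1,i=11, bit2=0)
  nb ..#: next=#  (t=0,i=13, bit1=1)
  nb ...: next=.  (t=0,i=12, bit0=0)
  bits 10011010 = 154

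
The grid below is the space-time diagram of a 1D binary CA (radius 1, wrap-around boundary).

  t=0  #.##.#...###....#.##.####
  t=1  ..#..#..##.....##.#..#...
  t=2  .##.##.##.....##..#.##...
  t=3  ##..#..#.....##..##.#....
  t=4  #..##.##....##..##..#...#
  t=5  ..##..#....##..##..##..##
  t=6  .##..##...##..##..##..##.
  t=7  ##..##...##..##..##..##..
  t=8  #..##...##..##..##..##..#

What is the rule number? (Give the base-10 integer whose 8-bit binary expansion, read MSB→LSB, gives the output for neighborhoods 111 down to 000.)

14

  [7] ### => .  t=0,i=10
  [6] ##. => .  t=0,i=0
  [5] #.# => .  t=0,i=1
  [4] #.. => .  t=0,i=6
  [3] .## => #  t=0,i=2
  [2] .#. => #  t=0,i=5
  [1] ..# => #  t=0,i=8
  [0] ... => .  t=0,i=7
  bits 00001110 = 14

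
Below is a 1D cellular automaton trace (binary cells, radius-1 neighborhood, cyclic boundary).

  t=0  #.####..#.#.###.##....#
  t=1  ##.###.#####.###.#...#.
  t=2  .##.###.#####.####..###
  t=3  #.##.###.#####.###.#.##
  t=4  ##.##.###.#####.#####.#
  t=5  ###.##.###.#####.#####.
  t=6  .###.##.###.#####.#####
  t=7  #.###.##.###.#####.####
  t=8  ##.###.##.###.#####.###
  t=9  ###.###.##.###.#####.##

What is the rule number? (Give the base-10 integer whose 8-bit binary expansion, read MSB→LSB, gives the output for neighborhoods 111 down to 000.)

230

  [7] ### => #  t=0,i=3
  [6] ##. => #  t=0,i=0
  [5] #.# => #  t=0,i=1
  [4] #.. => .  t=0,i=6
  [3] .## => .  t=0,i=2
  [2] .#. => #  t=0,i=8
  [1] ..# => #  t=0,i=7
  [0] ... => .  t=0,i=19
  bits 11100110 = 230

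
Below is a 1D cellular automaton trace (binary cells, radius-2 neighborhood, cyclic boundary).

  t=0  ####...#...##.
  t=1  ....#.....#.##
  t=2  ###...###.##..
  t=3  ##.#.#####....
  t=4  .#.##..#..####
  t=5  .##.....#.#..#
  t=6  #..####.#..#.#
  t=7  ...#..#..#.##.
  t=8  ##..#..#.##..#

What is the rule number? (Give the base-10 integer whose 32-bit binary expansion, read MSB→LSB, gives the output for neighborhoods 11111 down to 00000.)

2837539499

  [31] ##### => #  t=3,i=7
  [30] ####. => .  t=0,i=2
  [29] ###.# => #  t=2,i=8
  [28] ###.. => .  t=0,i=3
  [27] ##.## => #  t=0,i=13
  [26] ##.#. => .  t=3,i=2
  [25] ##..# => .  t=2,i=12
  [24] ##... => #  t=0,i=4
  [23] #.### => .  t=0,i=0
  [22] #.##. => .  t=1,i=12
  [21] #.#.# => #  t=3,i=3
  [20] #.#.. => .  t=5,i=10
  [19] #..## => .  t=2,i=13
  [18] #..#. => .  t=4,i=6
  [17] #...# => .  t=0,i=5
  [16] #.... => #  t=1,i=1
  [15] .#### => .  t=0,i=1
  [14] .###. => #  t=2,i=1
  [13] .##.# => #  t=0,i=12
  [12] .##.. => .  t=1,i=13
  [11] .#.## => #  t=1,i=11
  [10] .#.#. => .  t=5,i=9
  [9] .#..# => #  t=4,i=8
  [8] .#... => .  t=0,i=8
  [7] ..### => #  t=2,i=0
  [6] ..##. => .  t=0,i=11
  [5] ..#.# => #  t=1,i=10
  [4] ..#.. => .  t=0,i=7
  [3] ...## => #  t=0,i=10
  [2] ...#. => .  t=0,i=6
  [1] ....# => #  t=1,i=2
  [0] ..... => #  t=1,i=7
  bits 10101001001000010110101010101011 = 2837539499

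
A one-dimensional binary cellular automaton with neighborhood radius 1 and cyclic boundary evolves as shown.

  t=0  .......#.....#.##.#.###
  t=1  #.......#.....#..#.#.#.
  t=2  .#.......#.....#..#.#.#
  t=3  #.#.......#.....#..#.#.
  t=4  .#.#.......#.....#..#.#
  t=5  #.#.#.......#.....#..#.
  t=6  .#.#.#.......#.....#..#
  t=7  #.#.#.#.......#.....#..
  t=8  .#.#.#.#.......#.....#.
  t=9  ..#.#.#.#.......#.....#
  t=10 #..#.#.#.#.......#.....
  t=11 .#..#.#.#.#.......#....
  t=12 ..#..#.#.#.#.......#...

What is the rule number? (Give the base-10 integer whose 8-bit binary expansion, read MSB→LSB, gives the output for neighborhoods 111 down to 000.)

176

  ###|#  b7=1 t=0,i=21
  ##.|.  b6=0 t=0,i=16
  #.#|#  b5=1 t=0,i=14
  #..|#  b4=1 t=0,i=0
  .##|.  b3=0 t=0,i=15
  .#.|.  b2=0 t=0,i=7
  ..#|.  b1=0 t=0,i=6
  ...|.  b0=0 t=0,i=1
  bits 10110000 = 176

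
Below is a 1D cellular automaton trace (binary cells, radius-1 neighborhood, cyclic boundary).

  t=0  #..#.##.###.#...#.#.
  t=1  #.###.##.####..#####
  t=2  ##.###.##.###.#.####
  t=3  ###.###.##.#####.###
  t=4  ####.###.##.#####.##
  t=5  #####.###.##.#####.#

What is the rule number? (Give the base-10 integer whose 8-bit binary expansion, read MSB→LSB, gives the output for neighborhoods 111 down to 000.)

230

  ###|#  b7=1 t=0,i=9
  ##.|#  b6=1 t=0,i=6
  #.#|#  b5=1 t=0,i=4
  #..|.  b4=0 t=0,i=1
  .##|.  b3=0 t=0,i=5
  .#.|#  b2=1 t=0,i=0
  ..#|#  b1=1 t=0,i=2
  ...|.  b0=0 t=0,i=14
  bits 11100110 = 230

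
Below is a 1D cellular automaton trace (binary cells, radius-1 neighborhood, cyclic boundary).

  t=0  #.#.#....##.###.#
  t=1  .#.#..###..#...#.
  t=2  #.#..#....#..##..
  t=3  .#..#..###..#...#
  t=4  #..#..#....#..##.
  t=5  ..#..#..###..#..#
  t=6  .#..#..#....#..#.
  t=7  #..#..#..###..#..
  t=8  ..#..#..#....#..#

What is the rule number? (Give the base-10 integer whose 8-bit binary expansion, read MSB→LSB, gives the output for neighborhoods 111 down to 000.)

  nb ###: next=.  (t=0,i=13, bit7=0)
  nb ##.: next=.  (t=0,i=0, bit6=0)
  nb #.#: next=#  (t=0,i=1, bit5=1)
  nb #..: next=.  (t=0,i=5, bit4=0)
  nb .##: next=.  (t=0,i=9, bit3=0)
  nb .#.: next=.  (t=0,i=2, bit2=0)
  nb ..#: next=#  (t=0,i=8, bit1=1)
  nb ...: next=#  (t=0,i=6, bit0=1)
  bits 00100011 = 35

35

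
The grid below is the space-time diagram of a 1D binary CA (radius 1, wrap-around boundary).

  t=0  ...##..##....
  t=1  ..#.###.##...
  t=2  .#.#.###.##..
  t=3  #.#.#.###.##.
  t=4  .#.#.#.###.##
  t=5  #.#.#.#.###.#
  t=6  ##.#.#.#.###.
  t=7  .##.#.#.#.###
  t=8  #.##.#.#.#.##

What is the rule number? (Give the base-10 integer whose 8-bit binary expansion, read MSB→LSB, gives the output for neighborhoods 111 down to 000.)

242

  ### -> #   bit 7 = 1  t=1,i=5
  ##. -> #   bit 6 = 1  t=0,i=4
  #.# -> #   bit 5 = 1  t=1,i=3
  #.. -> #   bit 4 = 1  t=0,i=5
  .## -> .   bit 3 = 0  t=0,i=3
  .#. -> .   bit 2 = 0  t=1,i=2
  ..# -> #   bit 1 = 1  t=0,i=2
  ... -> .   bit 0 = 0  t=0,i=0
  bits 11110010 = 242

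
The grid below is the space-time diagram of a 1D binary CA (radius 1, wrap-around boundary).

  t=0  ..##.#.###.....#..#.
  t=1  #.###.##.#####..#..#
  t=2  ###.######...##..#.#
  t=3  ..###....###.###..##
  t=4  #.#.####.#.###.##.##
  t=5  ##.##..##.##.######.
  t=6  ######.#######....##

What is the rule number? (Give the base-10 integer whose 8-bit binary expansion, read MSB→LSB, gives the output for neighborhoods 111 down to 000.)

  ###|.  b7=0 t=0,i=8
  ##.|#  b6=1 t=0,i=3
  #.#|#  b5=1 t=0,i=4
  #..|#  b4=1 t=0,i=10
  .##|#  b3=1 t=0,i=2
  .#.|.  b2=0 t=0,i=5
  ..#|.  b1=0 t=0,i=1
  ...|#  b0=1 t=0,i=0
  bits 01111001 = 121

121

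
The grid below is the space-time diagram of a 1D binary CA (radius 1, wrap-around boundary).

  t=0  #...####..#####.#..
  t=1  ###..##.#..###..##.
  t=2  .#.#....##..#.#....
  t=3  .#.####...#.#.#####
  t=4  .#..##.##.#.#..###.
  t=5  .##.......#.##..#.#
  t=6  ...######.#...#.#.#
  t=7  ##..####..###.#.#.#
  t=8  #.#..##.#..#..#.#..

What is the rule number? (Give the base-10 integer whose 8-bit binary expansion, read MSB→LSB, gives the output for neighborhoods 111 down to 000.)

  ###|#  b7=1 t=0,i=5
  ##.|.  b6=0 t=0,i=7
  #.#|.  b5=0 t=0,i=15
  #..|#  b4=1 t=0,i=1
  .##|.  b3=0 t=0,i=4
  .#.|#  b2=1 t=0,i=0
  ..#|.  b1=0 t=0,i=3
  ...|#  b0=1 t=0,i=2
  bits 10010101 = 149

149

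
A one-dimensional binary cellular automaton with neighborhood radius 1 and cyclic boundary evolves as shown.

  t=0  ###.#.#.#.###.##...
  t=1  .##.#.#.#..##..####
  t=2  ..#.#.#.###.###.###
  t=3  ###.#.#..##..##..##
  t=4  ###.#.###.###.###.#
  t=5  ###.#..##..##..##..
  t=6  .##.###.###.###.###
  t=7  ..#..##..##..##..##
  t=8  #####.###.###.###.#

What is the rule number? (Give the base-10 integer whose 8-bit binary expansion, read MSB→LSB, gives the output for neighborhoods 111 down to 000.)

  ### -> #   bit 7 = 1  t=0,i=1
  ##. -> #   bit 6 = 1  t=0,i=2
  #.# -> .   bit 5 = 0  t=0,i=3
  #.. -> #   bit 4 = 1  t=0,i=16
  .## -> .   bit 3 = 0  t=0,i=0
  .#. -> #   bit 2 = 1  t=0,i=4
  ..# -> #   bit 1 = 1  t=0,i=18
  ... -> #   bit 0 = 1  t=0,i=17
  bits 11010111 = 215

215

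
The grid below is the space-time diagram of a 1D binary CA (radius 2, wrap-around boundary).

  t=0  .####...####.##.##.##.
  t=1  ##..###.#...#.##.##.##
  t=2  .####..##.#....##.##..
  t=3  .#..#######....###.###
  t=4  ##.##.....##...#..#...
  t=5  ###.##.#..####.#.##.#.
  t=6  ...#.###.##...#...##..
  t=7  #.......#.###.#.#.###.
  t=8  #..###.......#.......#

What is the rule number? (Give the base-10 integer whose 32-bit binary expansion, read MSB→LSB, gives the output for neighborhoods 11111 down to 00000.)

  [31] ##### => .  t=3,i=6
  [30] ####. => .  t=0,i=3
  [29] ###.# => .  t=0,i=11
  [28] ###.. => #  t=0,i=4
  [27] ##.## => #  t=0,i=12
  [26] ##.#. => #  t=1,i=7
  [25] ##..# => #  t=0,i=21
  [24] ##... => #  t=0,i=5
  [23] #.### => .  t=1,i=20
  [22] #.##. => .  t=0,i=13
  [21] #.#.# => .  t=5,i=15
  [20] #.#.. => #  t=1,i=8
  [19] #..## => #  t=0,i=0
  [18] #..#. => #  t=4,i=17
  [17] #...# => #  t=0,i=6
  [16] #.... => .  t=2,i=12
  [15] .#### => .  t=0,i=2
  [14] .###. => .  t=1,i=5
  [13] .##.# => #  t=0,i=14
  [12] .##.. => #  t=0,i=20
  [11] .#.## => .  t=1,i=13
  [10] .#.#. => .  t=7,i=15
  [9] .#..# => .  t=3,i=2
  [8] .#... => .  t=1,i=9
  [7] ..### => #  t=0,i=1
  [6] ..##. => #  t=2,i=7
  [5] ..#.# => .  t=1,i=12
  [4] ..#.. => #  t=4,i=15
  [3] ...## => .  t=0,i=7
  [2] ...#. => .  t=1,i=11
  [1] ....# => .  t=2,i=13
  [0] ..... => #  t=4,i=7
  bits 00011111000111100011000011010001 = 522072273

522072273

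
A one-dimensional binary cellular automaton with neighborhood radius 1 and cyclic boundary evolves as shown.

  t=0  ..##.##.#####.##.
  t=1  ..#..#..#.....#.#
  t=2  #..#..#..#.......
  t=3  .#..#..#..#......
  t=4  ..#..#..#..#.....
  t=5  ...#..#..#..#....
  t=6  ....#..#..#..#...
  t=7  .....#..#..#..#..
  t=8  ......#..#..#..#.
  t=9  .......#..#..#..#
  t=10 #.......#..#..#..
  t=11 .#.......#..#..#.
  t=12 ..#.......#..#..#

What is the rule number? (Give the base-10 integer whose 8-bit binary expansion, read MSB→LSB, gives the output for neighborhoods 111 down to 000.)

24

  ### -> .   bit 7 = 0  t=0,i=9
  ##. -> .   bit 6 = 0  t=0,i=3
  #.# -> .   bit 5 = 0  t=0,i=4
  #.. -> #   bit 4 = 1  t=0,i=16
  .## -> #   bit 3 = 1  t=0,i=2
  .#. -> .   bit 2 = 0  t=1,i=2
  ..# -> .   bit 1 = 0  t=0,i=1
  ... -> .   bit 0 = 0  t=0,i=0
  bits 00011000 = 24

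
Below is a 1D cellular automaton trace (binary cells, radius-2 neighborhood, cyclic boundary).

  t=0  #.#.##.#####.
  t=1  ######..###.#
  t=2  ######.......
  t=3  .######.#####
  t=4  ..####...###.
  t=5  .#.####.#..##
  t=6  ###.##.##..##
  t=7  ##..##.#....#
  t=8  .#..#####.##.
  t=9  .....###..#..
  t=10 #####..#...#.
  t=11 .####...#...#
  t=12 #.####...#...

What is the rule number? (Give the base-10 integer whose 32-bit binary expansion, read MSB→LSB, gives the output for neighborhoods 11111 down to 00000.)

3580931403

  #####|#  b31=1 t=0,i=9
  ####.|#  b30=1 t=0,i=10
  ###.#|.  b29=0 t=0,i=11
  ###..|#  b28=1 t=1,i=5
  ##.##|.  b27=0 t=0,i=6
  ##.#.|#  b26=1 t=0,i=12
  ##..#|.  b25=0 t=1,i=6
  ##...|#  b24=1 t=2,i=6
  #.###|.  b23=0 t=0,i=7
  #.##.|#  b22=1 t=0,i=4
  #.#.#|#  b21=1 t=0,i=0
  #.#..|#  b20=1 t=5,i=8
  #..##|.  b19=0 t=1,i=7
  #..#.|.  b18=0 t=8,i=0
  #...#|.  b17=0 t=4,i=0
  #....|.  b16=0 t=2,i=7
  .####|#  b15=1 t=0,i=8
  .###.|.  b14=0 t=1,i=9
  .##.#|#  b13=1 t=0,i=5
  .##..|.  b12=0 t=6,i=8
  .#.##|#  b11=1 t=0,i=3
  .#.#.|#  b10=1 t=0,i=1
  .#..#|.  b9=0 t=5,i=9
  .#...|#  b8=1 t=7,i=8
  ..###|.  b7=0 t=1,i=8
  ..##.|#  b6=1 t=5,i=11
  ..#.#|.  b5=0 t=10,i=11
  ..#..|.  b4=0 t=8,i=1
  ...##|#  b3=1 t=2,i=12
  ...#.|.  b2=0 t=10,i=10
  ....#|#  b1=1 t=2,i=11
  .....|#  b0=1 t=2,i=8
  bits 11010101011100001010110101001011 = 3580931403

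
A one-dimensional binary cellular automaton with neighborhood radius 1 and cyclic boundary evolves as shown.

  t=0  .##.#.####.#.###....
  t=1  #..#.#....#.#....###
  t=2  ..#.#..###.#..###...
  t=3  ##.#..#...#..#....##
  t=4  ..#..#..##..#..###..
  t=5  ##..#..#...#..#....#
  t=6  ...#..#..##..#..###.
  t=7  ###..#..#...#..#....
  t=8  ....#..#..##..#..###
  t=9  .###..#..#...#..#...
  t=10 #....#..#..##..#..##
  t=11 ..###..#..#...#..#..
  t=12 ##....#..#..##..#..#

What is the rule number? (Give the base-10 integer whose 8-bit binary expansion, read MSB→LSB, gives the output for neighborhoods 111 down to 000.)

  ###|.  b7=0 t=0,i=7
  ##.|.  b6=0 t=0,i=2
  #.#|#  b5=1 t=0,i=3
  #..|.  b4=0 t=0,i=16
  .##|.  b3=0 t=0,i=1
  .#.|.  b2=0 t=0,i=4
  ..#|#  b1=1 t=0,i=0
  ...|#  b0=1 t=0,i=17
  bits 00100011 = 35

35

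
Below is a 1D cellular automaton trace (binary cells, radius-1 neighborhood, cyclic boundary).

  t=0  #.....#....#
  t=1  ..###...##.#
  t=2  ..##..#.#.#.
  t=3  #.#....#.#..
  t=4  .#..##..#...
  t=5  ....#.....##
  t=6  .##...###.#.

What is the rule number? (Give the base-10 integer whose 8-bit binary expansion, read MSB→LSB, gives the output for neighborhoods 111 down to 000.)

  ###|#  b7=1 t=1,i=3
  ##.|.  b6=0 t=0,i=0
  #.#|#  b5=1 t=1,i=10
  #..|.  b4=0 t=0,i=1
  .##|#  b3=1 t=0,i=11
  .#.|.  b2=0 t=0,i=6
  ..#|.  b1=0 t=0,i=5
  ...|#  b0=1 t=0,i=2
  bits 10101001 = 169

169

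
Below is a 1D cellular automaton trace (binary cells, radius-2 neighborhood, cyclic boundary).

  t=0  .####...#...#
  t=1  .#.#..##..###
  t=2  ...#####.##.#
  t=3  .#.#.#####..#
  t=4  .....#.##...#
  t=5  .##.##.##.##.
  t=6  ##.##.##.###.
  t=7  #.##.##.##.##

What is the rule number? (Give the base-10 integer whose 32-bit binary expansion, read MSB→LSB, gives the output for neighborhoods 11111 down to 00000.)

  ##### -> #   bit 31 = 1  t=2,i=5
  ####. -> #   bit 30 = 1  t=0,i=3
  ###.# -> #   bit 29 = 1  t=1,i=12
  ###.. -> .   bit 28 = 0  t=0,i=4
  ##.## -> #   bit 27 = 1  t=2,i=8
  ##.#. -> .   bit 26 = 0  t=1,i=0
  ##..# -> .   bit 25 = 0  t=1,i=8
  ##... -> .   bit 24 = 0  t=0,i=5
  #.### -> #   bit 23 = 1  t=0,i=1
  #.##. -> #   bit 22 = 1  t=2,i=9
  #.#.# -> .   bit 21 = 0  t=1,i=1
  #.#.. -> #   bit 20 = 1  t=1,i=3
  #..## -> #   bit 19 = 1  t=1,i=5
  #..#. -> .   bit 18 = 0  t=3,i=11
  #...# -> #   bit 17 = 1  t=0,i=6
  #.... -> #   bit 16 = 1  t=4,i=1
  .#### -> .   bit 15 = 0  t=0,i=2
  .###. -> .   bit 14 = 0  t=1,i=11
  .##.# -> .   bit 13 = 0  t=2,i=10
  .##.. -> #   bit 12 = 1  t=1,i=7
  .#.## -> .   bit 11 = 0  t=0,i=0
  .#.#. -> .   bit 10 = 0  t=1,i=2
  .#..# -> #   bit 9 = 1  t=1,i=4
  .#... -> .   bit 8 = 0  t=0,i=9
  ..### -> #   bit 7 = 1  t=1,i=10
  ..##. -> #   bit 6 = 1  t=1,i=6
  ..#.# -> #   bit 5 = 1  t=0,i=12
  ..#.. -> .   bit 4 = 0  t=0,i=8
  ...## -> .   bit 3 = 0  t=2,i=2
  ...#. -> #   bit 2 = 1  t=0,i=7
  ....# -> .   bit 1 = 0  t=4,i=3
  ..... -> #   bit 0 = 1  t=4,i=2
  bits 11101000110110110001001011100101 = 3906671333

3906671333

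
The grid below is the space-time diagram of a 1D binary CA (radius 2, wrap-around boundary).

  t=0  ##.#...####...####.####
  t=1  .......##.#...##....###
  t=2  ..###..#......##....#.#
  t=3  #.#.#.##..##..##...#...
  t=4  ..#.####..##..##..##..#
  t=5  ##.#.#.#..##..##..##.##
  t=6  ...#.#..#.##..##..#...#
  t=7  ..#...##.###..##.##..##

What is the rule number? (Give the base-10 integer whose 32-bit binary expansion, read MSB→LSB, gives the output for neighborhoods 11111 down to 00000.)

2422512341

  ##### -> #   bit 31 = 1  t=0,i=21
  ####. -> .   bit 30 = 0  t=0,i=0
  ###.# -> .   bit 29 = 0  t=0,i=1
  ###.. -> #   bit 28 = 1  t=0,i=10
  ##.## -> .   bit 27 = 0  t=0,i=18
  ##.#. -> .   bit 26 = 0  t=0,i=2
  ##..# -> .   bit 25 = 0  t=2,i=5
  ##... -> .   bit 24 = 0  t=0,i=11
  #.### -> .   bit 23 = 0  t=0,i=19
  #.##. -> #   bit 22 = 1  t=3,i=6
  #.#.# -> #   bit 21 = 1  t=3,i=2
  #.#.. -> .   bit 20 = 0  t=0,i=3
  #..## -> .   bit 19 = 0  t=2,i=1
  #..#. -> #   bit 18 = 1  t=2,i=6
  #...# -> .   bit 17 = 0  t=0,i=5
  #.... -> .   bit 16 = 0  t=1,i=1
  .#### -> #   bit 15 = 1  t=0,i=8
  .###. -> .   bit 14 = 0  t=1,i=21
  .##.# -> .   bit 13 = 0  t=1,i=8
  .##.. -> #   bit 12 = 1  t=1,i=15
  .#.## -> #   bit 11 = 1  t=3,i=5
  .#.#. -> .   bit 10 = 0  t=2,i=21
  .#..# -> #   bit 9 = 1  t=2,i=0
  .#... -> .   bit 8 = 0  t=0,i=4
  ..### -> #   bit 7 = 1  t=0,i=7
  ..##. -> #   bit 6 = 1  t=1,i=7
  ..#.# -> .   bit 5 = 0  t=2,i=20
  ..#.. -> #   bit 4 = 1  t=2,i=7
  ...## -> .   bit 3 = 0  t=0,i=6
  ...#. -> #   bit 2 = 1  t=2,i=19
  ....# -> .   bit 1 = 0  t=1,i=5
  ..... -> #   bit 0 = 1  t=1,i=2
  bits 10010000011001001001101011010101 = 2422512341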